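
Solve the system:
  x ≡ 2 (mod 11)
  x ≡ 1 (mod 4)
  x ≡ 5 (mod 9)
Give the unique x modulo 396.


Moduli 11, 4, 9 are pairwise coprime; by CRT there is a unique solution modulo M = 11 · 4 · 9 = 396.
Solve pairwise, accumulating the modulus:
  Start with x ≡ 2 (mod 11).
  Combine with x ≡ 1 (mod 4): since gcd(11, 4) = 1, we get a unique residue mod 44.
    Write x = 2 + 11·t and substitute into x ≡ 1 (mod 4): 11·t ≡ 1 − 2 = -1 (mod 4).
    Reduce coefficients mod 4: 3·t ≡ 3 (mod 4).
    The inverse of 3 mod 4 is 3 (since 3·3 = 9 = 2·4 + 1), so t ≡ 3·3 = 9 ≡ 1 (mod 4).
    Then x = 2 + 11·1 = 13, valid modulo lcm(11, 4) = 44: x ≡ 13 (mod 44).
  Combine with x ≡ 5 (mod 9): since gcd(44, 9) = 1, we get a unique residue mod 396.
    Write x = 13 + 44·t and substitute into x ≡ 5 (mod 9): 44·t ≡ 5 − 13 = -8 (mod 9).
    Reduce coefficients mod 9: 8·t ≡ 1 (mod 9).
    The inverse of 8 mod 9 is 8 (since 8·8 = 64 = 7·9 + 1), so t ≡ 8·1 = 8 ≡ 8 (mod 9).
    Then x = 13 + 44·8 = 365, valid modulo lcm(44, 9) = 396: x ≡ 365 (mod 396).
Verify: 365 mod 11 = 2 ✓, 365 mod 4 = 1 ✓, 365 mod 9 = 5 ✓.

x ≡ 365 (mod 396).


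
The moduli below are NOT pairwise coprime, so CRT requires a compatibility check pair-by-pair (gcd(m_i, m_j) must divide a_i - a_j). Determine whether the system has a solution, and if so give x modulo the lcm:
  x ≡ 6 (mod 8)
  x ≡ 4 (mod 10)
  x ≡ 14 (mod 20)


Moduli 8, 10, 20 are not pairwise coprime, so CRT works modulo lcm(m_i) when all pairwise compatibility conditions hold.
Pairwise compatibility: gcd(m_i, m_j) must divide a_i - a_j for every pair.
Merge one congruence at a time:
  Start: x ≡ 6 (mod 8).
  Combine with x ≡ 4 (mod 10): gcd(8, 10) = 2; 4 - 6 = -2, which IS divisible by 2, so compatible.
    Write x = 6 + 8·t and substitute into x ≡ 4 (mod 10): 8·t ≡ 4 − 6 = -2 (mod 10).
    Divide the congruence (and modulus) by g = 2: 4·t ≡ -1 (mod 5).
    Reduce coefficients mod 5: 4·t ≡ 4 (mod 5).
    The inverse of 4 mod 5 is 4 (since 4·4 = 16 = 3·5 + 1), so t ≡ 4·4 = 16 ≡ 1 (mod 5).
    Then x = 6 + 8·1 = 14, valid modulo lcm(8, 10) = 40: x ≡ 14 (mod 40).
  Combine with x ≡ 14 (mod 20): gcd(40, 20) = 20; 14 - 14 = 0, which IS divisible by 20, so compatible.
    Write x = 14 + 40·t and substitute into x ≡ 14 (mod 20): 40·t ≡ 14 − 14 = 0 (mod 20).
    Divide the congruence (and modulus) by g = 20: 2·t ≡ 0 (mod 1).
    Modulo 1 every t works; take t = 0.
    Then x = 14 + 40·0 = 14, valid modulo lcm(40, 20) = 40: x ≡ 14 (mod 40).
Verify: 14 mod 8 = 6, 14 mod 10 = 4, 14 mod 20 = 14.

x ≡ 14 (mod 40).


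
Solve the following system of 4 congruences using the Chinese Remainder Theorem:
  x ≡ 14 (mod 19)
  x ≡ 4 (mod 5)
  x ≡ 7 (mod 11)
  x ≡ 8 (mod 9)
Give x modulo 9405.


Product of moduli M = 19 · 5 · 11 · 9 = 9405.
Merge one congruence at a time:
  Start: x ≡ 14 (mod 19).
  Combine with x ≡ 4 (mod 5); new modulus lcm = 95.
    Write x = 14 + 19·t and substitute into x ≡ 4 (mod 5): 19·t ≡ 4 − 14 = -10 (mod 5).
    Reduce coefficients mod 5: 4·t ≡ 0 (mod 5).
    The inverse of 4 mod 5 is 4 (since 4·4 = 16 = 3·5 + 1), so t ≡ 4·0 = 0 ≡ 0 (mod 5).
    Then x = 14 + 19·0 = 14, valid modulo lcm(19, 5) = 95: x ≡ 14 (mod 95).
  Combine with x ≡ 7 (mod 11); new modulus lcm = 1045.
    Write x = 14 + 95·t and substitute into x ≡ 7 (mod 11): 95·t ≡ 7 − 14 = -7 (mod 11).
    Reduce coefficients mod 11: 7·t ≡ 4 (mod 11).
    The inverse of 7 mod 11 is 8 (since 7·8 = 56 = 5·11 + 1), so t ≡ 8·4 = 32 ≡ 10 (mod 11).
    Then x = 14 + 95·10 = 964, valid modulo lcm(95, 11) = 1045: x ≡ 964 (mod 1045).
  Combine with x ≡ 8 (mod 9); new modulus lcm = 9405.
    Write x = 964 + 1045·t and substitute into x ≡ 8 (mod 9): 1045·t ≡ 8 − 964 = -956 (mod 9).
    Reduce coefficients mod 9: 1·t ≡ 7 (mod 9).
    So t ≡ 7 (mod 9).
    Then x = 964 + 1045·7 = 8279, valid modulo lcm(1045, 9) = 9405: x ≡ 8279 (mod 9405).
Verify against each original: 8279 mod 19 = 14, 8279 mod 5 = 4, 8279 mod 11 = 7, 8279 mod 9 = 8.

x ≡ 8279 (mod 9405).


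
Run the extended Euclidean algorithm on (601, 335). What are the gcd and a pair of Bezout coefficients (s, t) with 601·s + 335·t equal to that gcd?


Euclidean algorithm on (601, 335) — divide until remainder is 0:
  601 = 1 · 335 + 266
  335 = 1 · 266 + 69
  266 = 3 · 69 + 59
  69 = 1 · 59 + 10
  59 = 5 · 10 + 9
  10 = 1 · 9 + 1
  9 = 9 · 1 + 0
gcd(601, 335) = 1.
Track Bezout coefficients alongside the remainders: start with r₀ = 601 = a·1 + b·0 (s = 1, t = 0) and r₁ = 335 = a·0 + b·1 (s = 0, t = 1); each new remainder r_{k+1} = r_{k-1} − q_k·r_k inherits s_{k+1} = s_{k-1} − q_k·s_k, t_{k+1} = t_{k-1} − q_k·t_k, so r_k = a·s_k + b·t_k at every step:
  q = 1: r = 266, s = 1 − 1·0 = 1, t = 0 − 1·1 = -1  (check: 601·1 + 335·(-1) = 266)
  q = 1: r = 69, s = 0 − 1·1 = -1, t = 1 − 1·(-1) = 2  (check: 601·(-1) + 335·2 = 69)
  q = 3: r = 59, s = 1 − 3·(-1) = 4, t = -1 − 3·2 = -7  (check: 601·4 + 335·(-7) = 59)
  q = 1: r = 10, s = -1 − 1·4 = -5, t = 2 − 1·(-7) = 9  (check: 601·(-5) + 335·9 = 10)
  q = 5: r = 9, s = 4 − 5·(-5) = 29, t = -7 − 5·9 = -52  (check: 601·29 + 335·(-52) = 9)
  q = 1: r = 1, s = -5 − 1·29 = -34, t = 9 − 1·(-52) = 61  (check: 601·(-34) + 335·61 = 1)
The row with r = 1 (the gcd) gives the Bezout coefficients s = -34, t = 61.
Result: 601 · (-34) + 335 · (61) = 1.

gcd(601, 335) = 1; s = -34, t = 61 (check: 601·(-34) + 335·61 = 1).


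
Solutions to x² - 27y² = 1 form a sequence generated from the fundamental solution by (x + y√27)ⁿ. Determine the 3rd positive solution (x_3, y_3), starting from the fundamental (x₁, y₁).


Step 1: Find the fundamental solution (x₁, y₁) of x² - 27y² = 1.
  Expand √27 as a continued fraction. a₀ = ⌊√27⌋ = 5; iterate m_{k+1} = d_k·a_k − m_k, d_{k+1} = (27 − m_{k+1}²)/d_k, a_{k+1} = ⌊(a₀ + m_{k+1})/d_{k+1}⌋ (starting m₀ = 0, d₀ = 1), with convergents p_k = a_k·p_{k-1} + p_{k-2}, q_k = a_k·q_{k-1} + q_{k-2} (p₋₁ = 1, q₋₁ = 0):
  k = 0: a₀ = 5; p₀/q₀ = 5/1; p₀² − 27·q₀² = 25 − 27 = -2.
  k = 1: m = 5, d = 2, a = ⌊(5 + 5)/2⌋ = 5; p/q = (5·5 + 1)/(5·1 + 0) = 26/5; p² − 27·q² = 676 − 675 = 1.
  The first convergent with p² − 27·q² = 1 gives the fundamental solution (x₁, y₁) = (26, 5).
Step 2: Apply the recurrence (x_{n+1}, y_{n+1}) = (x₁x_n + 27y₁y_n, x₁y_n + y₁x_n) repeatedly.
  From (x_1, y_1) = (26, 5): x_2 = 26·26 + 27·5·5 = 1351; y_2 = 26·5 + 5·26 = 260.
  From (x_2, y_2) = (1351, 260): x_3 = 26·1351 + 27·5·260 = 70226; y_3 = 26·260 + 5·1351 = 13515.
Step 3: Verify x_3² - 27·y_3² = 4931691076 - 4931691075 = 1 (should be 1). ✓

(x_1, y_1) = (26, 5); (x_3, y_3) = (70226, 13515).


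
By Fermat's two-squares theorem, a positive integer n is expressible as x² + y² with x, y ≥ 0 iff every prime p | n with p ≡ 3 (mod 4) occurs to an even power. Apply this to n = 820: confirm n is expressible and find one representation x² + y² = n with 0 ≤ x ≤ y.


Step 1: Factor n = 820 = 2^2 · 5 · 41.
Step 2: Check the mod-4 condition on each prime factor: 2 = 2 (special); 5 ≡ 1 (mod 4), exponent 1; 41 ≡ 1 (mod 4), exponent 1.
All primes ≡ 3 (mod 4) appear to even exponent (or don't appear), so by the two-squares theorem n IS expressible as a sum of two squares.
Step 3: Build a representation. Group n = k² · m with k = 2 and m = 5 · 41 = 205 (a product of primes ≡ 1 (mod 4)); a representation of m scales to one of n via (k·x)² + (k·y)² = k²(x² + y²). Each prime p ≡ 1 (mod 4) is itself a sum of two squares; find a² by testing p − a² for a perfect square:
  5: 5 − 1² = 4 = 2² ⇒ 5 = 1² + 2².
  41: 41 − 1² = 40, 41 − 2² = 37, 41 − 3² = 32, 41 − 4² = 25 = 5² ⇒ 41 = 4² + 5².
  Combine using the Brahmagupta–Fibonacci identity (a² + b²)(c² + d²) = (ac − bd)² + (ad + bc)² = (ac + bd)² + (ad − bc)²:
  5 · 41 = 205: from (1² + 2²)(4² + 5²), take (1·4 − 2·5, 1·5 + 2·4) = (4 − 10, 5 + 8) = (-6, 13); dropping signs (only squares matter) gives (6, 13); check 6² + 13² = 36 + 169 = 205 ✓.
  Scale by k = 2: (2·6, 2·13) = (12, 26).
Step 4: Order so x ≤ y and verify: 12² + 26² = 144 + 676 = 820 = n. ✓

n = 820 = 12² + 26² (one valid representation with x ≤ y).


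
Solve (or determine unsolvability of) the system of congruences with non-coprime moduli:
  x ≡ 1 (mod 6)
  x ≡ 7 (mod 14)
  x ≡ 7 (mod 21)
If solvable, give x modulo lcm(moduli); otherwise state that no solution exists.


Moduli 6, 14, 21 are not pairwise coprime, so CRT works modulo lcm(m_i) when all pairwise compatibility conditions hold.
Pairwise compatibility: gcd(m_i, m_j) must divide a_i - a_j for every pair.
Merge one congruence at a time:
  Start: x ≡ 1 (mod 6).
  Combine with x ≡ 7 (mod 14): gcd(6, 14) = 2; 7 - 1 = 6, which IS divisible by 2, so compatible.
    Write x = 1 + 6·t and substitute into x ≡ 7 (mod 14): 6·t ≡ 7 − 1 = 6 (mod 14).
    Divide the congruence (and modulus) by g = 2: 3·t ≡ 3 (mod 7).
    The inverse of 3 mod 7 is 5 (since 3·5 = 15 = 2·7 + 1), so t ≡ 5·3 = 15 ≡ 1 (mod 7).
    Then x = 1 + 6·1 = 7, valid modulo lcm(6, 14) = 42: x ≡ 7 (mod 42).
  Combine with x ≡ 7 (mod 21): gcd(42, 21) = 21; 7 - 7 = 0, which IS divisible by 21, so compatible.
    Write x = 7 + 42·t and substitute into x ≡ 7 (mod 21): 42·t ≡ 7 − 7 = 0 (mod 21).
    Divide the congruence (and modulus) by g = 21: 2·t ≡ 0 (mod 1).
    Modulo 1 every t works; take t = 0.
    Then x = 7 + 42·0 = 7, valid modulo lcm(42, 21) = 42: x ≡ 7 (mod 42).
Verify: 7 mod 6 = 1, 7 mod 14 = 7, 7 mod 21 = 7.

x ≡ 7 (mod 42).


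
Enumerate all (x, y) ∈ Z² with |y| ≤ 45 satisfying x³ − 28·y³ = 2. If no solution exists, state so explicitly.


The equation is x³ - 28y³ = 2. For fixed y, x³ = 28·y³ + 2, so a solution requires the RHS to be a perfect cube.
Strategy: iterate y from -45 to 45, compute RHS = 28·y³ + 2, and check whether it is a (positive or negative) perfect cube.
Check small values of y:
  y = 0: RHS = 2 is not a perfect cube.
  y = 1: RHS = 30 is not a perfect cube.
  y = -1: RHS = -26 is not a perfect cube.
  y = 2: RHS = 226 is not a perfect cube.
  y = -2: RHS = -222 is not a perfect cube.
  y = 3: RHS = 758 is not a perfect cube.
  y = -3: RHS = -754 is not a perfect cube.
Continuing the search up to |y| = 45 finds no solutions either.
No (x, y) in the scanned range satisfies the equation.

No integer solutions with |y| ≤ 45.


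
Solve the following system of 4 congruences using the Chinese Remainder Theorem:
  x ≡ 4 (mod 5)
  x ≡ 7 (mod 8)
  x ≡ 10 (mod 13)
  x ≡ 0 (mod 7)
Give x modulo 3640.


Product of moduli M = 5 · 8 · 13 · 7 = 3640.
Merge one congruence at a time:
  Start: x ≡ 4 (mod 5).
  Combine with x ≡ 7 (mod 8); new modulus lcm = 40.
    Write x = 4 + 5·t and substitute into x ≡ 7 (mod 8): 5·t ≡ 7 − 4 = 3 (mod 8).
    The inverse of 5 mod 8 is 5 (since 5·5 = 25 = 3·8 + 1), so t ≡ 5·3 = 15 ≡ 7 (mod 8).
    Then x = 4 + 5·7 = 39, valid modulo lcm(5, 8) = 40: x ≡ 39 (mod 40).
  Combine with x ≡ 10 (mod 13); new modulus lcm = 520.
    Write x = 39 + 40·t and substitute into x ≡ 10 (mod 13): 40·t ≡ 10 − 39 = -29 (mod 13).
    Reduce coefficients mod 13: 1·t ≡ 10 (mod 13).
    So t ≡ 10 (mod 13).
    Then x = 39 + 40·10 = 439, valid modulo lcm(40, 13) = 520: x ≡ 439 (mod 520).
  Combine with x ≡ 0 (mod 7); new modulus lcm = 3640.
    Write x = 439 + 520·t and substitute into x ≡ 0 (mod 7): 520·t ≡ 0 − 439 = -439 (mod 7).
    Reduce coefficients mod 7: 2·t ≡ 2 (mod 7).
    The inverse of 2 mod 7 is 4 (since 2·4 = 8 = 1·7 + 1), so t ≡ 4·2 = 8 ≡ 1 (mod 7).
    Then x = 439 + 520·1 = 959, valid modulo lcm(520, 7) = 3640: x ≡ 959 (mod 3640).
Verify against each original: 959 mod 5 = 4, 959 mod 8 = 7, 959 mod 13 = 10, 959 mod 7 = 0.

x ≡ 959 (mod 3640).


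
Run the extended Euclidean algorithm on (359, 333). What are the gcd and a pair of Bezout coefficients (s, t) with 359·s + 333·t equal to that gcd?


Euclidean algorithm on (359, 333) — divide until remainder is 0:
  359 = 1 · 333 + 26
  333 = 12 · 26 + 21
  26 = 1 · 21 + 5
  21 = 4 · 5 + 1
  5 = 5 · 1 + 0
gcd(359, 333) = 1.
Track Bezout coefficients alongside the remainders: start with r₀ = 359 = a·1 + b·0 (s = 1, t = 0) and r₁ = 333 = a·0 + b·1 (s = 0, t = 1); each new remainder r_{k+1} = r_{k-1} − q_k·r_k inherits s_{k+1} = s_{k-1} − q_k·s_k, t_{k+1} = t_{k-1} − q_k·t_k, so r_k = a·s_k + b·t_k at every step:
  q = 1: r = 26, s = 1 − 1·0 = 1, t = 0 − 1·1 = -1  (check: 359·1 + 333·(-1) = 26)
  q = 12: r = 21, s = 0 − 12·1 = -12, t = 1 − 12·(-1) = 13  (check: 359·(-12) + 333·13 = 21)
  q = 1: r = 5, s = 1 − 1·(-12) = 13, t = -1 − 1·13 = -14  (check: 359·13 + 333·(-14) = 5)
  q = 4: r = 1, s = -12 − 4·13 = -64, t = 13 − 4·(-14) = 69  (check: 359·(-64) + 333·69 = 1)
The row with r = 1 (the gcd) gives the Bezout coefficients s = -64, t = 69.
Result: 359 · (-64) + 333 · (69) = 1.

gcd(359, 333) = 1; s = -64, t = 69 (check: 359·(-64) + 333·69 = 1).


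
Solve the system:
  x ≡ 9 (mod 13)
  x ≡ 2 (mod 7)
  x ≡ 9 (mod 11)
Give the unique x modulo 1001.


Moduli 13, 7, 11 are pairwise coprime; by CRT there is a unique solution modulo M = 13 · 7 · 11 = 1001.
Solve pairwise, accumulating the modulus:
  Start with x ≡ 9 (mod 13).
  Combine with x ≡ 2 (mod 7): since gcd(13, 7) = 1, we get a unique residue mod 91.
    Write x = 9 + 13·t and substitute into x ≡ 2 (mod 7): 13·t ≡ 2 − 9 = -7 (mod 7).
    Reduce coefficients mod 7: 6·t ≡ 0 (mod 7).
    The inverse of 6 mod 7 is 6 (since 6·6 = 36 = 5·7 + 1), so t ≡ 6·0 = 0 ≡ 0 (mod 7).
    Then x = 9 + 13·0 = 9, valid modulo lcm(13, 7) = 91: x ≡ 9 (mod 91).
  Combine with x ≡ 9 (mod 11): since gcd(91, 11) = 1, we get a unique residue mod 1001.
    Write x = 9 + 91·t and substitute into x ≡ 9 (mod 11): 91·t ≡ 9 − 9 = 0 (mod 11).
    Reduce coefficients mod 11: 3·t ≡ 0 (mod 11).
    The inverse of 3 mod 11 is 4 (since 3·4 = 12 = 1·11 + 1), so t ≡ 4·0 = 0 ≡ 0 (mod 11).
    Then x = 9 + 91·0 = 9, valid modulo lcm(91, 11) = 1001: x ≡ 9 (mod 1001).
Verify: 9 mod 13 = 9 ✓, 9 mod 7 = 2 ✓, 9 mod 11 = 9 ✓.

x ≡ 9 (mod 1001).


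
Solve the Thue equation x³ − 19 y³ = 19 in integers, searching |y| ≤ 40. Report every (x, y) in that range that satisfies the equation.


The equation is x³ - 19y³ = 19. For fixed y, x³ = 19·y³ + 19, so a solution requires the RHS to be a perfect cube.
Strategy: iterate y from -40 to 40, compute RHS = 19·y³ + 19, and check whether it is a (positive or negative) perfect cube.
Check small values of y:
  y = 0: RHS = 19 is not a perfect cube.
  y = 1: RHS = 38 is not a perfect cube.
  y = -1: RHS = 0 = (0)³ ⇒ x = 0 works.
  y = 2: RHS = 171 is not a perfect cube.
  y = -2: RHS = -133 is not a perfect cube.
  y = 3: RHS = 532 is not a perfect cube.
  y = -3: RHS = -494 is not a perfect cube.
Continuing the search up to |y| = 40 finds no further solutions beyond those listed.
Collected solutions: (0, -1).

Solutions (with |y| ≤ 40): (0, -1).


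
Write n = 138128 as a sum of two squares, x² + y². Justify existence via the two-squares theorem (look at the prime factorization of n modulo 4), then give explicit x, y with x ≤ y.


Step 1: Factor n = 138128 = 2^4 · 89 · 97.
Step 2: Check the mod-4 condition on each prime factor: 2 = 2 (special); 89 ≡ 1 (mod 4), exponent 1; 97 ≡ 1 (mod 4), exponent 1.
All primes ≡ 3 (mod 4) appear to even exponent (or don't appear), so by the two-squares theorem n IS expressible as a sum of two squares.
Step 3: Build a representation. Group n = k² · m with k = 4 and m = 89 · 97 = 8633 (a product of primes ≡ 1 (mod 4)); a representation of m scales to one of n via (k·x)² + (k·y)² = k²(x² + y²). Each prime p ≡ 1 (mod 4) is itself a sum of two squares; find a² by testing p − a² for a perfect square:
  89: 89 − 1² = 88, 89 − 2² = 85, 89 − 3² = 80, 89 − 4² = 73, 89 − 5² = 64 = 8² ⇒ 89 = 5² + 8².
  97: 97 − 1² = 96, 97 − 2² = 93, 97 − 3² = 88, 97 − 4² = 81 = 9² ⇒ 97 = 4² + 9².
  Combine using the Brahmagupta–Fibonacci identity (a² + b²)(c² + d²) = (ac − bd)² + (ad + bc)² = (ac + bd)² + (ad − bc)²:
  89 · 97 = 8633: from (5² + 8²)(4² + 9²), take (5·4 − 8·9, 5·9 + 8·4) = (20 − 72, 45 + 32) = (-52, 77); dropping signs (only squares matter) gives (52, 77); check 52² + 77² = 2704 + 5929 = 8633 ✓.
  Scale by k = 4: (4·52, 4·77) = (208, 308).
Step 4: Order so x ≤ y and verify: 208² + 308² = 43264 + 94864 = 138128 = n. ✓

n = 138128 = 208² + 308² (one valid representation with x ≤ y).


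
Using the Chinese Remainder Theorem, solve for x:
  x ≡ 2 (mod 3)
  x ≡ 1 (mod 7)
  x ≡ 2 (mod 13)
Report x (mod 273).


Moduli 3, 7, 13 are pairwise coprime; by CRT there is a unique solution modulo M = 3 · 7 · 13 = 273.
Solve pairwise, accumulating the modulus:
  Start with x ≡ 2 (mod 3).
  Combine with x ≡ 1 (mod 7): since gcd(3, 7) = 1, we get a unique residue mod 21.
    Write x = 2 + 3·t and substitute into x ≡ 1 (mod 7): 3·t ≡ 1 − 2 = -1 (mod 7).
    Reduce coefficients mod 7: 3·t ≡ 6 (mod 7).
    The inverse of 3 mod 7 is 5 (since 3·5 = 15 = 2·7 + 1), so t ≡ 5·6 = 30 ≡ 2 (mod 7).
    Then x = 2 + 3·2 = 8, valid modulo lcm(3, 7) = 21: x ≡ 8 (mod 21).
  Combine with x ≡ 2 (mod 13): since gcd(21, 13) = 1, we get a unique residue mod 273.
    Write x = 8 + 21·t and substitute into x ≡ 2 (mod 13): 21·t ≡ 2 − 8 = -6 (mod 13).
    Reduce coefficients mod 13: 8·t ≡ 7 (mod 13).
    The inverse of 8 mod 13 is 5 (since 8·5 = 40 = 3·13 + 1), so t ≡ 5·7 = 35 ≡ 9 (mod 13).
    Then x = 8 + 21·9 = 197, valid modulo lcm(21, 13) = 273: x ≡ 197 (mod 273).
Verify: 197 mod 3 = 2 ✓, 197 mod 7 = 1 ✓, 197 mod 13 = 2 ✓.

x ≡ 197 (mod 273).


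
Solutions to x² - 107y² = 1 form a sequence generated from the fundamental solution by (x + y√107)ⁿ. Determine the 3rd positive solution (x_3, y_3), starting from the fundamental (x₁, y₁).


Step 1: Find the fundamental solution (x₁, y₁) of x² - 107y² = 1.
  Expand √107 as a continued fraction. a₀ = ⌊√107⌋ = 10; iterate m_{k+1} = d_k·a_k − m_k, d_{k+1} = (107 − m_{k+1}²)/d_k, a_{k+1} = ⌊(a₀ + m_{k+1})/d_{k+1}⌋ (starting m₀ = 0, d₀ = 1), with convergents p_k = a_k·p_{k-1} + p_{k-2}, q_k = a_k·q_{k-1} + q_{k-2} (p₋₁ = 1, q₋₁ = 0):
  k = 0: a₀ = 10; p₀/q₀ = 10/1; p₀² − 107·q₀² = 100 − 107 = -7.
  k = 1: m = 10, d = 7, a = ⌊(10 + 10)/7⌋ = 2; p/q = (2·10 + 1)/(2·1 + 0) = 21/2; p² − 107·q² = 441 − 428 = 13.
  k = 2: m = 4, d = 13, a = ⌊(10 + 4)/13⌋ = 1; p/q = (1·21 + 10)/(1·2 + 1) = 31/3; p² − 107·q² = 961 − 963 = -2.
  k = 3: m = 9, d = 2, a = ⌊(10 + 9)/2⌋ = 9; p/q = (9·31 + 21)/(9·3 + 2) = 300/29; p² − 107·q² = 90000 − 89987 = 13.
  k = 4: m = 9, d = 13, a = ⌊(10 + 9)/13⌋ = 1; p/q = (1·300 + 31)/(1·29 + 3) = 331/32; p² − 107·q² = 109561 − 109568 = -7.
  k = 5: m = 4, d = 7, a = ⌊(10 + 4)/7⌋ = 2; p/q = (2·331 + 300)/(2·32 + 29) = 962/93; p² − 107·q² = 925444 − 925443 = 1.
  The first convergent with p² − 107·q² = 1 gives the fundamental solution (x₁, y₁) = (962, 93).
Step 2: Apply the recurrence (x_{n+1}, y_{n+1}) = (x₁x_n + 107y₁y_n, x₁y_n + y₁x_n) repeatedly.
  From (x_1, y_1) = (962, 93): x_2 = 962·962 + 107·93·93 = 1850887; y_2 = 962·93 + 93·962 = 178932.
  From (x_2, y_2) = (1850887, 178932): x_3 = 962·1850887 + 107·93·178932 = 3561105626; y_3 = 962·178932 + 93·1850887 = 344265075.
Step 3: Verify x_3² - 107·y_3² = 12681473279528851876 - 12681473279528851875 = 1 (should be 1). ✓

(x_1, y_1) = (962, 93); (x_3, y_3) = (3561105626, 344265075).


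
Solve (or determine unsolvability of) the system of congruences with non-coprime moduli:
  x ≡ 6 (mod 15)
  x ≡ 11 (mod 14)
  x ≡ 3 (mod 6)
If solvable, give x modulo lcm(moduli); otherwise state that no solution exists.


Moduli 15, 14, 6 are not pairwise coprime, so CRT works modulo lcm(m_i) when all pairwise compatibility conditions hold.
Pairwise compatibility: gcd(m_i, m_j) must divide a_i - a_j for every pair.
Merge one congruence at a time:
  Start: x ≡ 6 (mod 15).
  Combine with x ≡ 11 (mod 14): gcd(15, 14) = 1; 11 - 6 = 5, which IS divisible by 1, so compatible.
    Write x = 6 + 15·t and substitute into x ≡ 11 (mod 14): 15·t ≡ 11 − 6 = 5 (mod 14).
    Reduce coefficients mod 14: 1·t ≡ 5 (mod 14).
    So t ≡ 5 (mod 14).
    Then x = 6 + 15·5 = 81, valid modulo lcm(15, 14) = 210: x ≡ 81 (mod 210).
  Combine with x ≡ 3 (mod 6): gcd(210, 6) = 6; 3 - 81 = -78, which IS divisible by 6, so compatible.
    Write x = 81 + 210·t and substitute into x ≡ 3 (mod 6): 210·t ≡ 3 − 81 = -78 (mod 6).
    Divide the congruence (and modulus) by g = 6: 35·t ≡ -13 (mod 1).
    Modulo 1 every t works; take t = 0.
    Then x = 81 + 210·0 = 81, valid modulo lcm(210, 6) = 210: x ≡ 81 (mod 210).
Verify: 81 mod 15 = 6, 81 mod 14 = 11, 81 mod 6 = 3.

x ≡ 81 (mod 210).


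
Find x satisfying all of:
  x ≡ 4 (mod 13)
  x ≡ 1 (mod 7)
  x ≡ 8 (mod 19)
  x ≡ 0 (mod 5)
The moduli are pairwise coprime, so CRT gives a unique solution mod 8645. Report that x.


Product of moduli M = 13 · 7 · 19 · 5 = 8645.
Merge one congruence at a time:
  Start: x ≡ 4 (mod 13).
  Combine with x ≡ 1 (mod 7); new modulus lcm = 91.
    Write x = 4 + 13·t and substitute into x ≡ 1 (mod 7): 13·t ≡ 1 − 4 = -3 (mod 7).
    Reduce coefficients mod 7: 6·t ≡ 4 (mod 7).
    The inverse of 6 mod 7 is 6 (since 6·6 = 36 = 5·7 + 1), so t ≡ 6·4 = 24 ≡ 3 (mod 7).
    Then x = 4 + 13·3 = 43, valid modulo lcm(13, 7) = 91: x ≡ 43 (mod 91).
  Combine with x ≡ 8 (mod 19); new modulus lcm = 1729.
    Write x = 43 + 91·t and substitute into x ≡ 8 (mod 19): 91·t ≡ 8 − 43 = -35 (mod 19).
    Reduce coefficients mod 19: 15·t ≡ 3 (mod 19).
    The inverse of 15 mod 19 is 14 (since 15·14 = 210 = 11·19 + 1), so t ≡ 14·3 = 42 ≡ 4 (mod 19).
    Then x = 43 + 91·4 = 407, valid modulo lcm(91, 19) = 1729: x ≡ 407 (mod 1729).
  Combine with x ≡ 0 (mod 5); new modulus lcm = 8645.
    Write x = 407 + 1729·t and substitute into x ≡ 0 (mod 5): 1729·t ≡ 0 − 407 = -407 (mod 5).
    Reduce coefficients mod 5: 4·t ≡ 3 (mod 5).
    The inverse of 4 mod 5 is 4 (since 4·4 = 16 = 3·5 + 1), so t ≡ 4·3 = 12 ≡ 2 (mod 5).
    Then x = 407 + 1729·2 = 3865, valid modulo lcm(1729, 5) = 8645: x ≡ 3865 (mod 8645).
Verify against each original: 3865 mod 13 = 4, 3865 mod 7 = 1, 3865 mod 19 = 8, 3865 mod 5 = 0.

x ≡ 3865 (mod 8645).


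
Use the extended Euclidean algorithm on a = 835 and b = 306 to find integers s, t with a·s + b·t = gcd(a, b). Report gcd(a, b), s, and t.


Euclidean algorithm on (835, 306) — divide until remainder is 0:
  835 = 2 · 306 + 223
  306 = 1 · 223 + 83
  223 = 2 · 83 + 57
  83 = 1 · 57 + 26
  57 = 2 · 26 + 5
  26 = 5 · 5 + 1
  5 = 5 · 1 + 0
gcd(835, 306) = 1.
Track Bezout coefficients alongside the remainders: start with r₀ = 835 = a·1 + b·0 (s = 1, t = 0) and r₁ = 306 = a·0 + b·1 (s = 0, t = 1); each new remainder r_{k+1} = r_{k-1} − q_k·r_k inherits s_{k+1} = s_{k-1} − q_k·s_k, t_{k+1} = t_{k-1} − q_k·t_k, so r_k = a·s_k + b·t_k at every step:
  q = 2: r = 223, s = 1 − 2·0 = 1, t = 0 − 2·1 = -2  (check: 835·1 + 306·(-2) = 223)
  q = 1: r = 83, s = 0 − 1·1 = -1, t = 1 − 1·(-2) = 3  (check: 835·(-1) + 306·3 = 83)
  q = 2: r = 57, s = 1 − 2·(-1) = 3, t = -2 − 2·3 = -8  (check: 835·3 + 306·(-8) = 57)
  q = 1: r = 26, s = -1 − 1·3 = -4, t = 3 − 1·(-8) = 11  (check: 835·(-4) + 306·11 = 26)
  q = 2: r = 5, s = 3 − 2·(-4) = 11, t = -8 − 2·11 = -30  (check: 835·11 + 306·(-30) = 5)
  q = 5: r = 1, s = -4 − 5·11 = -59, t = 11 − 5·(-30) = 161  (check: 835·(-59) + 306·161 = 1)
The row with r = 1 (the gcd) gives the Bezout coefficients s = -59, t = 161.
Result: 835 · (-59) + 306 · (161) = 1.

gcd(835, 306) = 1; s = -59, t = 161 (check: 835·(-59) + 306·161 = 1).


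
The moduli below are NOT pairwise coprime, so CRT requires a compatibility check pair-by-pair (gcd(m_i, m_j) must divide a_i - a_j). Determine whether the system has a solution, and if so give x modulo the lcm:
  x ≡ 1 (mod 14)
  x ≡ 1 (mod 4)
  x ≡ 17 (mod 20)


Moduli 14, 4, 20 are not pairwise coprime, so CRT works modulo lcm(m_i) when all pairwise compatibility conditions hold.
Pairwise compatibility: gcd(m_i, m_j) must divide a_i - a_j for every pair.
Merge one congruence at a time:
  Start: x ≡ 1 (mod 14).
  Combine with x ≡ 1 (mod 4): gcd(14, 4) = 2; 1 - 1 = 0, which IS divisible by 2, so compatible.
    Write x = 1 + 14·t and substitute into x ≡ 1 (mod 4): 14·t ≡ 1 − 1 = 0 (mod 4).
    Divide the congruence (and modulus) by g = 2: 7·t ≡ 0 (mod 2).
    Reduce coefficients mod 2: 1·t ≡ 0 (mod 2).
    So t ≡ 0 (mod 2).
    Then x = 1 + 14·0 = 1, valid modulo lcm(14, 4) = 28: x ≡ 1 (mod 28).
  Combine with x ≡ 17 (mod 20): gcd(28, 20) = 4; 17 - 1 = 16, which IS divisible by 4, so compatible.
    Write x = 1 + 28·t and substitute into x ≡ 17 (mod 20): 28·t ≡ 17 − 1 = 16 (mod 20).
    Divide the congruence (and modulus) by g = 4: 7·t ≡ 4 (mod 5).
    Reduce coefficients mod 5: 2·t ≡ 4 (mod 5).
    The inverse of 2 mod 5 is 3 (since 2·3 = 6 = 1·5 + 1), so t ≡ 3·4 = 12 ≡ 2 (mod 5).
    Then x = 1 + 28·2 = 57, valid modulo lcm(28, 20) = 140: x ≡ 57 (mod 140).
Verify: 57 mod 14 = 1, 57 mod 4 = 1, 57 mod 20 = 17.

x ≡ 57 (mod 140).


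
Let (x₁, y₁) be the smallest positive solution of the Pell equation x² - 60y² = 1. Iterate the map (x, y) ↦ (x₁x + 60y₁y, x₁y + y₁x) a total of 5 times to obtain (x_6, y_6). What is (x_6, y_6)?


Step 1: Find the fundamental solution (x₁, y₁) of x² - 60y² = 1.
  Expand √60 as a continued fraction. a₀ = ⌊√60⌋ = 7; iterate m_{k+1} = d_k·a_k − m_k, d_{k+1} = (60 − m_{k+1}²)/d_k, a_{k+1} = ⌊(a₀ + m_{k+1})/d_{k+1}⌋ (starting m₀ = 0, d₀ = 1), with convergents p_k = a_k·p_{k-1} + p_{k-2}, q_k = a_k·q_{k-1} + q_{k-2} (p₋₁ = 1, q₋₁ = 0):
  k = 0: a₀ = 7; p₀/q₀ = 7/1; p₀² − 60·q₀² = 49 − 60 = -11.
  k = 1: m = 7, d = 11, a = ⌊(7 + 7)/11⌋ = 1; p/q = (1·7 + 1)/(1·1 + 0) = 8/1; p² − 60·q² = 64 − 60 = 4.
  k = 2: m = 4, d = 4, a = ⌊(7 + 4)/4⌋ = 2; p/q = (2·8 + 7)/(2·1 + 1) = 23/3; p² − 60·q² = 529 − 540 = -11.
  k = 3: m = 4, d = 11, a = ⌊(7 + 4)/11⌋ = 1; p/q = (1·23 + 8)/(1·3 + 1) = 31/4; p² − 60·q² = 961 − 960 = 1.
  The first convergent with p² − 60·q² = 1 gives the fundamental solution (x₁, y₁) = (31, 4).
Step 2: Apply the recurrence (x_{n+1}, y_{n+1}) = (x₁x_n + 60y₁y_n, x₁y_n + y₁x_n) repeatedly.
  From (x_1, y_1) = (31, 4): x_2 = 31·31 + 60·4·4 = 1921; y_2 = 31·4 + 4·31 = 248.
  From (x_2, y_2) = (1921, 248): x_3 = 31·1921 + 60·4·248 = 119071; y_3 = 31·248 + 4·1921 = 15372.
  From (x_3, y_3) = (119071, 15372): x_4 = 31·119071 + 60·4·15372 = 7380481; y_4 = 31·15372 + 4·119071 = 952816.
  From (x_4, y_4) = (7380481, 952816): x_5 = 31·7380481 + 60·4·952816 = 457470751; y_5 = 31·952816 + 4·7380481 = 59059220.
  From (x_5, y_5) = (457470751, 59059220): x_6 = 31·457470751 + 60·4·59059220 = 28355806081; y_6 = 31·59059220 + 4·457470751 = 3660718824.
Step 3: Verify x_6² - 60·y_6² = 804051738503276578561 - 804051738503276578560 = 1 (should be 1). ✓

(x_1, y_1) = (31, 4); (x_6, y_6) = (28355806081, 3660718824).


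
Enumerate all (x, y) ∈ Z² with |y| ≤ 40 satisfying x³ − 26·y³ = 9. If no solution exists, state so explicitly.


The equation is x³ - 26y³ = 9. For fixed y, x³ = 26·y³ + 9, so a solution requires the RHS to be a perfect cube.
Strategy: iterate y from -40 to 40, compute RHS = 26·y³ + 9, and check whether it is a (positive or negative) perfect cube.
Check small values of y:
  y = 0: RHS = 9 is not a perfect cube.
  y = 1: RHS = 35 is not a perfect cube.
  y = -1: RHS = -17 is not a perfect cube.
  y = 2: RHS = 217 is not a perfect cube.
  y = -2: RHS = -199 is not a perfect cube.
  y = 3: RHS = 711 is not a perfect cube.
  y = -3: RHS = -693 is not a perfect cube.
Continuing the search up to |y| = 40 finds no solutions either.
No (x, y) in the scanned range satisfies the equation.

No integer solutions with |y| ≤ 40.


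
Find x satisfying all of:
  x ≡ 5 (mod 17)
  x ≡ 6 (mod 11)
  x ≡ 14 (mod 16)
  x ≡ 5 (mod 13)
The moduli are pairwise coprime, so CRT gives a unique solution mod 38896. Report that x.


Product of moduli M = 17 · 11 · 16 · 13 = 38896.
Merge one congruence at a time:
  Start: x ≡ 5 (mod 17).
  Combine with x ≡ 6 (mod 11); new modulus lcm = 187.
    Write x = 5 + 17·t and substitute into x ≡ 6 (mod 11): 17·t ≡ 6 − 5 = 1 (mod 11).
    Reduce coefficients mod 11: 6·t ≡ 1 (mod 11).
    The inverse of 6 mod 11 is 2 (since 6·2 = 12 = 1·11 + 1), so t ≡ 2·1 = 2 ≡ 2 (mod 11).
    Then x = 5 + 17·2 = 39, valid modulo lcm(17, 11) = 187: x ≡ 39 (mod 187).
  Combine with x ≡ 14 (mod 16); new modulus lcm = 2992.
    Write x = 39 + 187·t and substitute into x ≡ 14 (mod 16): 187·t ≡ 14 − 39 = -25 (mod 16).
    Reduce coefficients mod 16: 11·t ≡ 7 (mod 16).
    The inverse of 11 mod 16 is 3 (since 11·3 = 33 = 2·16 + 1), so t ≡ 3·7 = 21 ≡ 5 (mod 16).
    Then x = 39 + 187·5 = 974, valid modulo lcm(187, 16) = 2992: x ≡ 974 (mod 2992).
  Combine with x ≡ 5 (mod 13); new modulus lcm = 38896.
    Write x = 974 + 2992·t and substitute into x ≡ 5 (mod 13): 2992·t ≡ 5 − 974 = -969 (mod 13).
    Reduce coefficients mod 13: 2·t ≡ 6 (mod 13).
    The inverse of 2 mod 13 is 7 (since 2·7 = 14 = 1·13 + 1), so t ≡ 7·6 = 42 ≡ 3 (mod 13).
    Then x = 974 + 2992·3 = 9950, valid modulo lcm(2992, 13) = 38896: x ≡ 9950 (mod 38896).
Verify against each original: 9950 mod 17 = 5, 9950 mod 11 = 6, 9950 mod 16 = 14, 9950 mod 13 = 5.

x ≡ 9950 (mod 38896).


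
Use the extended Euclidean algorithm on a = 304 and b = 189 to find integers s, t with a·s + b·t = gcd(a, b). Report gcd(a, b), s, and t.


Euclidean algorithm on (304, 189) — divide until remainder is 0:
  304 = 1 · 189 + 115
  189 = 1 · 115 + 74
  115 = 1 · 74 + 41
  74 = 1 · 41 + 33
  41 = 1 · 33 + 8
  33 = 4 · 8 + 1
  8 = 8 · 1 + 0
gcd(304, 189) = 1.
Track Bezout coefficients alongside the remainders: start with r₀ = 304 = a·1 + b·0 (s = 1, t = 0) and r₁ = 189 = a·0 + b·1 (s = 0, t = 1); each new remainder r_{k+1} = r_{k-1} − q_k·r_k inherits s_{k+1} = s_{k-1} − q_k·s_k, t_{k+1} = t_{k-1} − q_k·t_k, so r_k = a·s_k + b·t_k at every step:
  q = 1: r = 115, s = 1 − 1·0 = 1, t = 0 − 1·1 = -1  (check: 304·1 + 189·(-1) = 115)
  q = 1: r = 74, s = 0 − 1·1 = -1, t = 1 − 1·(-1) = 2  (check: 304·(-1) + 189·2 = 74)
  q = 1: r = 41, s = 1 − 1·(-1) = 2, t = -1 − 1·2 = -3  (check: 304·2 + 189·(-3) = 41)
  q = 1: r = 33, s = -1 − 1·2 = -3, t = 2 − 1·(-3) = 5  (check: 304·(-3) + 189·5 = 33)
  q = 1: r = 8, s = 2 − 1·(-3) = 5, t = -3 − 1·5 = -8  (check: 304·5 + 189·(-8) = 8)
  q = 4: r = 1, s = -3 − 4·5 = -23, t = 5 − 4·(-8) = 37  (check: 304·(-23) + 189·37 = 1)
The row with r = 1 (the gcd) gives the Bezout coefficients s = -23, t = 37.
Result: 304 · (-23) + 189 · (37) = 1.

gcd(304, 189) = 1; s = -23, t = 37 (check: 304·(-23) + 189·37 = 1).


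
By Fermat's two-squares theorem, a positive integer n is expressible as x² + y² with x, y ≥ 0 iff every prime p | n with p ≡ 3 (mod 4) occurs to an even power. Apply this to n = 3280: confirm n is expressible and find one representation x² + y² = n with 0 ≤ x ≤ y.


Step 1: Factor n = 3280 = 2^4 · 5 · 41.
Step 2: Check the mod-4 condition on each prime factor: 2 = 2 (special); 5 ≡ 1 (mod 4), exponent 1; 41 ≡ 1 (mod 4), exponent 1.
All primes ≡ 3 (mod 4) appear to even exponent (or don't appear), so by the two-squares theorem n IS expressible as a sum of two squares.
Step 3: Build a representation. Group n = k² · m with k = 4 and m = 5 · 41 = 205 (a product of primes ≡ 1 (mod 4)); a representation of m scales to one of n via (k·x)² + (k·y)² = k²(x² + y²). Each prime p ≡ 1 (mod 4) is itself a sum of two squares; find a² by testing p − a² for a perfect square:
  5: 5 − 1² = 4 = 2² ⇒ 5 = 1² + 2².
  41: 41 − 1² = 40, 41 − 2² = 37, 41 − 3² = 32, 41 − 4² = 25 = 5² ⇒ 41 = 4² + 5².
  Combine using the Brahmagupta–Fibonacci identity (a² + b²)(c² + d²) = (ac − bd)² + (ad + bc)² = (ac + bd)² + (ad − bc)²:
  5 · 41 = 205: from (1² + 2²)(4² + 5²), take (1·4 − 2·5, 1·5 + 2·4) = (4 − 10, 5 + 8) = (-6, 13); dropping signs (only squares matter) gives (6, 13); check 6² + 13² = 36 + 169 = 205 ✓.
  Scale by k = 4: (4·6, 4·13) = (24, 52).
Step 4: Order so x ≤ y and verify: 24² + 52² = 576 + 2704 = 3280 = n. ✓

n = 3280 = 24² + 52² (one valid representation with x ≤ y).


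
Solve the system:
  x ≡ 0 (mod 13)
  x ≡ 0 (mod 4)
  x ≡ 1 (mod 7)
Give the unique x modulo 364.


Moduli 13, 4, 7 are pairwise coprime; by CRT there is a unique solution modulo M = 13 · 4 · 7 = 364.
Solve pairwise, accumulating the modulus:
  Start with x ≡ 0 (mod 13).
  Combine with x ≡ 0 (mod 4): since gcd(13, 4) = 1, we get a unique residue mod 52.
    Write x = 0 + 13·t and substitute into x ≡ 0 (mod 4): 13·t ≡ 0 − 0 = 0 (mod 4).
    Reduce coefficients mod 4: 1·t ≡ 0 (mod 4).
    So t ≡ 0 (mod 4).
    Then x = 0 + 13·0 = 0, valid modulo lcm(13, 4) = 52: x ≡ 0 (mod 52).
  Combine with x ≡ 1 (mod 7): since gcd(52, 7) = 1, we get a unique residue mod 364.
    Write x = 0 + 52·t and substitute into x ≡ 1 (mod 7): 52·t ≡ 1 − 0 = 1 (mod 7).
    Reduce coefficients mod 7: 3·t ≡ 1 (mod 7).
    The inverse of 3 mod 7 is 5 (since 3·5 = 15 = 2·7 + 1), so t ≡ 5·1 = 5 ≡ 5 (mod 7).
    Then x = 0 + 52·5 = 260, valid modulo lcm(52, 7) = 364: x ≡ 260 (mod 364).
Verify: 260 mod 13 = 0 ✓, 260 mod 4 = 0 ✓, 260 mod 7 = 1 ✓.

x ≡ 260 (mod 364).


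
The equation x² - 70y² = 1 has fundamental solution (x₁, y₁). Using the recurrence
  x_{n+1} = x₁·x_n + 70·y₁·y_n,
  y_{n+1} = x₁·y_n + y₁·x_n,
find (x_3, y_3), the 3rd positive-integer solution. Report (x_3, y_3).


Step 1: Find the fundamental solution (x₁, y₁) of x² - 70y² = 1.
  Expand √70 as a continued fraction. a₀ = ⌊√70⌋ = 8; iterate m_{k+1} = d_k·a_k − m_k, d_{k+1} = (70 − m_{k+1}²)/d_k, a_{k+1} = ⌊(a₀ + m_{k+1})/d_{k+1}⌋ (starting m₀ = 0, d₀ = 1), with convergents p_k = a_k·p_{k-1} + p_{k-2}, q_k = a_k·q_{k-1} + q_{k-2} (p₋₁ = 1, q₋₁ = 0):
  k = 0: a₀ = 8; p₀/q₀ = 8/1; p₀² − 70·q₀² = 64 − 70 = -6.
  k = 1: m = 8, d = 6, a = ⌊(8 + 8)/6⌋ = 2; p/q = (2·8 + 1)/(2·1 + 0) = 17/2; p² − 70·q² = 289 − 280 = 9.
  k = 2: m = 4, d = 9, a = ⌊(8 + 4)/9⌋ = 1; p/q = (1·17 + 8)/(1·2 + 1) = 25/3; p² − 70·q² = 625 − 630 = -5.
  k = 3: m = 5, d = 5, a = ⌊(8 + 5)/5⌋ = 2; p/q = (2·25 + 17)/(2·3 + 2) = 67/8; p² − 70·q² = 4489 − 4480 = 9.
  k = 4: m = 5, d = 9, a = ⌊(8 + 5)/9⌋ = 1; p/q = (1·67 + 25)/(1·8 + 3) = 92/11; p² − 70·q² = 8464 − 8470 = -6.
  k = 5: m = 4, d = 6, a = ⌊(8 + 4)/6⌋ = 2; p/q = (2·92 + 67)/(2·11 + 8) = 251/30; p² − 70·q² = 63001 − 63000 = 1.
  The first convergent with p² − 70·q² = 1 gives the fundamental solution (x₁, y₁) = (251, 30).
Step 2: Apply the recurrence (x_{n+1}, y_{n+1}) = (x₁x_n + 70y₁y_n, x₁y_n + y₁x_n) repeatedly.
  From (x_1, y_1) = (251, 30): x_2 = 251·251 + 70·30·30 = 126001; y_2 = 251·30 + 30·251 = 15060.
  From (x_2, y_2) = (126001, 15060): x_3 = 251·126001 + 70·30·15060 = 63252251; y_3 = 251·15060 + 30·126001 = 7560090.
Step 3: Verify x_3² - 70·y_3² = 4000847256567001 - 4000847256567000 = 1 (should be 1). ✓

(x_1, y_1) = (251, 30); (x_3, y_3) = (63252251, 7560090).


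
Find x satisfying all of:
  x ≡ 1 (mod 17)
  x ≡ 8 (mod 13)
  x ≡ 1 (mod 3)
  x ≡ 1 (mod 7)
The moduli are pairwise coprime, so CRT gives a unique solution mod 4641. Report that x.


Product of moduli M = 17 · 13 · 3 · 7 = 4641.
Merge one congruence at a time:
  Start: x ≡ 1 (mod 17).
  Combine with x ≡ 8 (mod 13); new modulus lcm = 221.
    Write x = 1 + 17·t and substitute into x ≡ 8 (mod 13): 17·t ≡ 8 − 1 = 7 (mod 13).
    Reduce coefficients mod 13: 4·t ≡ 7 (mod 13).
    The inverse of 4 mod 13 is 10 (since 4·10 = 40 = 3·13 + 1), so t ≡ 10·7 = 70 ≡ 5 (mod 13).
    Then x = 1 + 17·5 = 86, valid modulo lcm(17, 13) = 221: x ≡ 86 (mod 221).
  Combine with x ≡ 1 (mod 3); new modulus lcm = 663.
    Write x = 86 + 221·t and substitute into x ≡ 1 (mod 3): 221·t ≡ 1 − 86 = -85 (mod 3).
    Reduce coefficients mod 3: 2·t ≡ 2 (mod 3).
    The inverse of 2 mod 3 is 2 (since 2·2 = 4 = 1·3 + 1), so t ≡ 2·2 = 4 ≡ 1 (mod 3).
    Then x = 86 + 221·1 = 307, valid modulo lcm(221, 3) = 663: x ≡ 307 (mod 663).
  Combine with x ≡ 1 (mod 7); new modulus lcm = 4641.
    Write x = 307 + 663·t and substitute into x ≡ 1 (mod 7): 663·t ≡ 1 − 307 = -306 (mod 7).
    Reduce coefficients mod 7: 5·t ≡ 2 (mod 7).
    The inverse of 5 mod 7 is 3 (since 5·3 = 15 = 2·7 + 1), so t ≡ 3·2 = 6 ≡ 6 (mod 7).
    Then x = 307 + 663·6 = 4285, valid modulo lcm(663, 7) = 4641: x ≡ 4285 (mod 4641).
Verify against each original: 4285 mod 17 = 1, 4285 mod 13 = 8, 4285 mod 3 = 1, 4285 mod 7 = 1.

x ≡ 4285 (mod 4641).


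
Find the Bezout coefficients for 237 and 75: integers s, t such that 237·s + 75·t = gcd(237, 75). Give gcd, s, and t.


Euclidean algorithm on (237, 75) — divide until remainder is 0:
  237 = 3 · 75 + 12
  75 = 6 · 12 + 3
  12 = 4 · 3 + 0
gcd(237, 75) = 3.
Track Bezout coefficients alongside the remainders: start with r₀ = 237 = a·1 + b·0 (s = 1, t = 0) and r₁ = 75 = a·0 + b·1 (s = 0, t = 1); each new remainder r_{k+1} = r_{k-1} − q_k·r_k inherits s_{k+1} = s_{k-1} − q_k·s_k, t_{k+1} = t_{k-1} − q_k·t_k, so r_k = a·s_k + b·t_k at every step:
  q = 3: r = 12, s = 1 − 3·0 = 1, t = 0 − 3·1 = -3  (check: 237·1 + 75·(-3) = 12)
  q = 6: r = 3, s = 0 − 6·1 = -6, t = 1 − 6·(-3) = 19  (check: 237·(-6) + 75·19 = 3)
The row with r = 3 (the gcd) gives the Bezout coefficients s = -6, t = 19.
Result: 237 · (-6) + 75 · (19) = 3.

gcd(237, 75) = 3; s = -6, t = 19 (check: 237·(-6) + 75·19 = 3).


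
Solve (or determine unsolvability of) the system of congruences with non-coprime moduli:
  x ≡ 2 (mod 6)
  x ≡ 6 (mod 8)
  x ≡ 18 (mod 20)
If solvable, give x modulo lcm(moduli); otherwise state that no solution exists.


Moduli 6, 8, 20 are not pairwise coprime, so CRT works modulo lcm(m_i) when all pairwise compatibility conditions hold.
Pairwise compatibility: gcd(m_i, m_j) must divide a_i - a_j for every pair.
Merge one congruence at a time:
  Start: x ≡ 2 (mod 6).
  Combine with x ≡ 6 (mod 8): gcd(6, 8) = 2; 6 - 2 = 4, which IS divisible by 2, so compatible.
    Write x = 2 + 6·t and substitute into x ≡ 6 (mod 8): 6·t ≡ 6 − 2 = 4 (mod 8).
    Divide the congruence (and modulus) by g = 2: 3·t ≡ 2 (mod 4).
    The inverse of 3 mod 4 is 3 (since 3·3 = 9 = 2·4 + 1), so t ≡ 3·2 = 6 ≡ 2 (mod 4).
    Then x = 2 + 6·2 = 14, valid modulo lcm(6, 8) = 24: x ≡ 14 (mod 24).
  Combine with x ≡ 18 (mod 20): gcd(24, 20) = 4; 18 - 14 = 4, which IS divisible by 4, so compatible.
    Write x = 14 + 24·t and substitute into x ≡ 18 (mod 20): 24·t ≡ 18 − 14 = 4 (mod 20).
    Divide the congruence (and modulus) by g = 4: 6·t ≡ 1 (mod 5).
    Reduce coefficients mod 5: 1·t ≡ 1 (mod 5).
    So t ≡ 1 (mod 5).
    Then x = 14 + 24·1 = 38, valid modulo lcm(24, 20) = 120: x ≡ 38 (mod 120).
Verify: 38 mod 6 = 2, 38 mod 8 = 6, 38 mod 20 = 18.

x ≡ 38 (mod 120).


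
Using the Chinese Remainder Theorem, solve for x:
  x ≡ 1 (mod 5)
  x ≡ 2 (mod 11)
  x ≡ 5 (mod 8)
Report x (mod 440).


Moduli 5, 11, 8 are pairwise coprime; by CRT there is a unique solution modulo M = 5 · 11 · 8 = 440.
Solve pairwise, accumulating the modulus:
  Start with x ≡ 1 (mod 5).
  Combine with x ≡ 2 (mod 11): since gcd(5, 11) = 1, we get a unique residue mod 55.
    Write x = 1 + 5·t and substitute into x ≡ 2 (mod 11): 5·t ≡ 2 − 1 = 1 (mod 11).
    The inverse of 5 mod 11 is 9 (since 5·9 = 45 = 4·11 + 1), so t ≡ 9·1 = 9 ≡ 9 (mod 11).
    Then x = 1 + 5·9 = 46, valid modulo lcm(5, 11) = 55: x ≡ 46 (mod 55).
  Combine with x ≡ 5 (mod 8): since gcd(55, 8) = 1, we get a unique residue mod 440.
    Write x = 46 + 55·t and substitute into x ≡ 5 (mod 8): 55·t ≡ 5 − 46 = -41 (mod 8).
    Reduce coefficients mod 8: 7·t ≡ 7 (mod 8).
    The inverse of 7 mod 8 is 7 (since 7·7 = 49 = 6·8 + 1), so t ≡ 7·7 = 49 ≡ 1 (mod 8).
    Then x = 46 + 55·1 = 101, valid modulo lcm(55, 8) = 440: x ≡ 101 (mod 440).
Verify: 101 mod 5 = 1 ✓, 101 mod 11 = 2 ✓, 101 mod 8 = 5 ✓.

x ≡ 101 (mod 440).
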